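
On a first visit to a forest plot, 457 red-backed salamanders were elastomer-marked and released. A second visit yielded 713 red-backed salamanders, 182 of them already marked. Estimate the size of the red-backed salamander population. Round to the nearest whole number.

If marked individuals mix randomly, R/C ≈ M/N, giving N ≈ M·C/R.
N = (457 × 713) / 182 = 325841 / 182 ≈ 1790.3 → 1790

N ≈ 1790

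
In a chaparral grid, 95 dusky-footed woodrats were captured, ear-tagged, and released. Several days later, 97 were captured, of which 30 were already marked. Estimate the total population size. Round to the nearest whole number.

N ≈ 307

N = (95 × 97) / 30 = 9215 / 30 ≈ 307.2 → 307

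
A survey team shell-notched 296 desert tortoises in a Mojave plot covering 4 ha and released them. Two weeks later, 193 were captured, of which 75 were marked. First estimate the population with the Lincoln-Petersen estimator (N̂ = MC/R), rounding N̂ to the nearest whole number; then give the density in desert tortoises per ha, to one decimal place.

N̂ = 296·193/75 = 57128/75 ≈ 761.7 → 762
Density = N̂ / area = 762 / 4 ≈ 190.50 → 190.5 per ha

density ≈ 190.5 desert tortoises per ha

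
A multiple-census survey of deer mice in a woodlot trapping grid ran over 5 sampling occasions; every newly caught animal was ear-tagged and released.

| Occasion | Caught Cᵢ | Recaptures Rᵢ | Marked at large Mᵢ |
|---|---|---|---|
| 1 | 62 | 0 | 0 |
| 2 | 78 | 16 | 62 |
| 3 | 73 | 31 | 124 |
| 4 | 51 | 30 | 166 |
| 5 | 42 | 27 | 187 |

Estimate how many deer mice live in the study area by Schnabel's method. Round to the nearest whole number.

Σ MᵢCᵢ = 0·62 + 62·78 + 124·73 + 166·51 + 187·42 = 0 + 4836 + 9052 + 8466 + 7854 = 30208
Σ Rᵢ = 0 + 16 + 31 + 30 + 27 = 104
N̂ = 30208 / 104 ≈ 290.46 → 290

N ≈ 290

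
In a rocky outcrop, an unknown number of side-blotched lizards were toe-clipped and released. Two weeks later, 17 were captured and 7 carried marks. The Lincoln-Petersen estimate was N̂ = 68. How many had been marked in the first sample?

M = 28

From N = M·C/R: M = N·R / C = 68·7 / 17 = 476 / 17 = 28.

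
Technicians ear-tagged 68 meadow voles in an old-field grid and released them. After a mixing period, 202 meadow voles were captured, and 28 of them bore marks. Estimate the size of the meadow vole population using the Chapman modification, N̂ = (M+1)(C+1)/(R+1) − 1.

N = 482

N̂ = (68+1)(202+1)/(28+1) − 1 = 69·203/29 − 1
= 14007/29 − 1 = 483 − 1 = 482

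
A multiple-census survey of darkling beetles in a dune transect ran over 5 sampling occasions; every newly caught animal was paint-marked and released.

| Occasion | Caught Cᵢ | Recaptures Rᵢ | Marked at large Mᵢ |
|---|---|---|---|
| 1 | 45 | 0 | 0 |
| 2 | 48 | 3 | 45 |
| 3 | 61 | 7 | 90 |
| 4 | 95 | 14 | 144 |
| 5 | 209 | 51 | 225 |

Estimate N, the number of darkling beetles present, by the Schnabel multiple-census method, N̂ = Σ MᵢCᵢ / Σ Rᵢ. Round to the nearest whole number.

Σ MᵢCᵢ = 0·45 + 45·48 + 90·61 + 144·95 + 225·209 = 0 + 2160 + 5490 + 13680 + 47025 = 68355
Σ Rᵢ = 0 + 3 + 7 + 14 + 51 = 75
N̂ = 68355 / 75 ≈ 911.4 → 911

N ≈ 911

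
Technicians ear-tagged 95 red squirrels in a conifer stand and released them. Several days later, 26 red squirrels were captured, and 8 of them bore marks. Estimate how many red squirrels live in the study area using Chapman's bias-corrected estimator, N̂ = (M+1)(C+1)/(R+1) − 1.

N = 287

N̂ = (95+1)(26+1)/(8+1) − 1 = 96·27/9 − 1
= 2592/9 − 1 = 288 − 1 = 287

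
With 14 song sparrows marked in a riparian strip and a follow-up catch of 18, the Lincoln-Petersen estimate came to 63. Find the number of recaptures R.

R = 4

From N = M·C/R: R = M·C / N = 14·18 / 63 = 252 / 63 = 4.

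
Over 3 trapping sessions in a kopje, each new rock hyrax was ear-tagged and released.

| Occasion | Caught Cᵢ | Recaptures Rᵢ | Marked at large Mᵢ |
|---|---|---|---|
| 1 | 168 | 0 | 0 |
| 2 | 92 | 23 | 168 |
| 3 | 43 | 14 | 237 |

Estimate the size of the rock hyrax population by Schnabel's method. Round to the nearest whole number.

N ≈ 693

Σ MᵢCᵢ = 0·168 + 168·92 + 237·43 = 0 + 15456 + 10191 = 25647
Σ Rᵢ = 0 + 23 + 14 = 37
N̂ = 25647 / 37 ≈ 693.2 → 693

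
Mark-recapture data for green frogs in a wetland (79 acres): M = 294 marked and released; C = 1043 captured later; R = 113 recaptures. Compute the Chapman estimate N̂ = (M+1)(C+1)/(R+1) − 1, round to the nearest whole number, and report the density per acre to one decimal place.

N̂ = 295·1044/114 − 1 = 307980/114 − 1 ≈ 2700.6 → 2701
Density = N̂ / area = 2701 / 79 ≈ 34.19 → 34.2 per acre

density ≈ 34.2 green frogs per acre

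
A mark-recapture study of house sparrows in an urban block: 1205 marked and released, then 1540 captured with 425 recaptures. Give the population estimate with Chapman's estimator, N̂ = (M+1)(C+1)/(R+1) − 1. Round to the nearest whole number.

N̂ = (1205+1)(1540+1)/(425+1) − 1 = 1206·1541/426 − 1
= 1858446/426 − 1 ≈ 4362.5 − 1 ≈ 4361.5 → 4362

N ≈ 4362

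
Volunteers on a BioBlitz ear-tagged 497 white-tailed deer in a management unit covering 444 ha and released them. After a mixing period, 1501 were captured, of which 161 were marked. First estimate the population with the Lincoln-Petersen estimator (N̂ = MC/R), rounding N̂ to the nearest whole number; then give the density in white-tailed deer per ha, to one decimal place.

density ≈ 10.4 white-tailed deer per ha

N̂ = 497·1501/161 = 745997/161 ≈ 4633.5 → 4634
Density = N̂ / area = 4634 / 444 ≈ 10.44 → 10.4 per ha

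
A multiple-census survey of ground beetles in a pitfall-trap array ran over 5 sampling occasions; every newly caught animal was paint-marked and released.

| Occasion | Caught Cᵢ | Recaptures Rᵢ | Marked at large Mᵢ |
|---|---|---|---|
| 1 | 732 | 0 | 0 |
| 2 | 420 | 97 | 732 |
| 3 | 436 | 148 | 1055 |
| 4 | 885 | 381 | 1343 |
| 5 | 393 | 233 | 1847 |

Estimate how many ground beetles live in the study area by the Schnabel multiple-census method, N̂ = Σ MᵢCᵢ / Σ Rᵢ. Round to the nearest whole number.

N ≈ 3122

Σ MᵢCᵢ = 0·732 + 732·420 + 1055·436 + 1343·885 + 1847·393 = 0 + 307440 + 459980 + 1188555 + 725871 = 2681846
Σ Rᵢ = 0 + 97 + 148 + 381 + 233 = 859
N̂ = 2681846 / 859 ≈ 3122.1 → 3122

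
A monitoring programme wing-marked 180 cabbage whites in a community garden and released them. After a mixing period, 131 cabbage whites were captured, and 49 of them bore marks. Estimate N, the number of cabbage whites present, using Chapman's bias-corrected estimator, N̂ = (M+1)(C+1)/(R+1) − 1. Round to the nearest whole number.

N ≈ 477

N̂ = (180+1)(131+1)/(49+1) − 1 = 181·132/50 − 1
= 23892/50 − 1 ≈ 477.8 − 1 ≈ 476.8 → 477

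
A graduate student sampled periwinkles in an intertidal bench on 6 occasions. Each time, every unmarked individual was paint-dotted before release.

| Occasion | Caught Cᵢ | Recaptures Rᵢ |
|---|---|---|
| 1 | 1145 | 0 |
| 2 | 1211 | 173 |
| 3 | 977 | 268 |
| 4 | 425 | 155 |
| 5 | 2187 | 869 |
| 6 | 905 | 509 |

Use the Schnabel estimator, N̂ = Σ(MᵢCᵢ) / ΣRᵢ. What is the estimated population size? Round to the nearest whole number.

N ≈ 7963

Marked at large before each occasion: Mᵢ = Σⱼ<ᵢ (Cⱼ − Rⱼ) → M1=0, M2=1145, M3=2183, M4=2892, M5=3162, M6=4480
Σ MᵢCᵢ = 0·1145 + 1145·1211 + 2183·977 + 2892·425 + 3162·2187 + 4480·905 = 0 + 1386595 + 2132791 + 1229100 + 6915294 + 4054400 = 15718180
Σ Rᵢ = 0 + 173 + 268 + 155 + 869 + 509 = 1974
N̂ = 15718180 / 1974 ≈ 7962.6 → 7963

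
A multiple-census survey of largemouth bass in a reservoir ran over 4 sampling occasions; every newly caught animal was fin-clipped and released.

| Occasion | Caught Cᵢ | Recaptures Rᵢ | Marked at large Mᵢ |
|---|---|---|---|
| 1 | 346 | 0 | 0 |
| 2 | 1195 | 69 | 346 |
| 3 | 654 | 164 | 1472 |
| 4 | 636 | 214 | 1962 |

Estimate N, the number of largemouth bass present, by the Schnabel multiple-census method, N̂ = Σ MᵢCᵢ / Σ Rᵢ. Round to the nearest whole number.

Σ MᵢCᵢ = 0·346 + 346·1195 + 1472·654 + 1962·636 = 0 + 413470 + 962688 + 1247832 = 2623990
Σ Rᵢ = 0 + 69 + 164 + 214 = 447
N̂ = 2623990 / 447 ≈ 5870.2 → 5870

N ≈ 5870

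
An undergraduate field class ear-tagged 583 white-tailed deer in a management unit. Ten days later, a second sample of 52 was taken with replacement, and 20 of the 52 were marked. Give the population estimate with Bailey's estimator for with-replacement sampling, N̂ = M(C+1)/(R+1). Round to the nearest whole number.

N̂ = 583·(52+1)/(20+1) = 583·53/21 = 30899/21 ≈ 1471.4 → 1471

N ≈ 1471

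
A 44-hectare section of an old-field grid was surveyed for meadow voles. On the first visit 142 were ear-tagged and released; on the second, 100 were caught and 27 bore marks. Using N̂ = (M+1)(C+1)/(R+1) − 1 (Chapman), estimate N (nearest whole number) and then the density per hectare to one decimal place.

N̂ = 143·101/28 − 1 = 14443/28 − 1 ≈ 514.8 → 515
Density = N̂ / area = 515 / 44 ≈ 11.70 → 11.7 per hectare

density ≈ 11.7 meadow voles per hectare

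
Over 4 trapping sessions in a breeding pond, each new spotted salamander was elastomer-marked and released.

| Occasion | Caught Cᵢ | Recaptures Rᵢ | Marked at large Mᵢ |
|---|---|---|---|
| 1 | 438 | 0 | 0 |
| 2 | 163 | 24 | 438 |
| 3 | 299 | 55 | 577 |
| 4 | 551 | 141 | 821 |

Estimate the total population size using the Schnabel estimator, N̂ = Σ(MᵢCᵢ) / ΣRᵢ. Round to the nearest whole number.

N ≈ 3165

Σ MᵢCᵢ = 0·438 + 438·163 + 577·299 + 821·551 = 0 + 71394 + 172523 + 452371 = 696288
Σ Rᵢ = 0 + 24 + 55 + 141 = 220
N̂ = 696288 / 220 ≈ 3164.9 → 3165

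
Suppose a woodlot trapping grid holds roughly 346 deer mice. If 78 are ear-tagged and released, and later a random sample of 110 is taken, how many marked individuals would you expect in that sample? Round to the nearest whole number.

expected recaptures ≈ 25

Expected recaptures E[R] = M·C / N.
E[R] = 78 × 110 / 346 = 8580 / 346 ≈ 24.8 → 25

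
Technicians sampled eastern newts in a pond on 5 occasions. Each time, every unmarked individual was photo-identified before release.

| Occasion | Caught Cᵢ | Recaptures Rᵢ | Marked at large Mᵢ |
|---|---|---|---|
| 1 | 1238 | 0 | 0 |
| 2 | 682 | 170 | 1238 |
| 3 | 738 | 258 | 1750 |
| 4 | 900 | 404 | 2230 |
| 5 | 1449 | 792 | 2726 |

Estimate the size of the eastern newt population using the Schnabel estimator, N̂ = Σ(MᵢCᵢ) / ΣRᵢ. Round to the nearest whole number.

Σ MᵢCᵢ = 0·1238 + 1238·682 + 1750·738 + 2230·900 + 2726·1449 = 0 + 844316 + 1291500 + 2007000 + 3949974 = 8092790
Σ Rᵢ = 0 + 170 + 258 + 404 + 792 = 1624
N̂ = 8092790 / 1624 ≈ 4983.2 → 4983

N ≈ 4983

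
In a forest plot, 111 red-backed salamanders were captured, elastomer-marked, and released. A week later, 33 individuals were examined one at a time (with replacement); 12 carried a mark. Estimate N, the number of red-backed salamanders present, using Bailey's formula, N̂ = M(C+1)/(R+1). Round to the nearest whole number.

N̂ = 111·(33+1)/(12+1) = 111·34/13 = 3774/13 ≈ 290.3 → 290

N ≈ 290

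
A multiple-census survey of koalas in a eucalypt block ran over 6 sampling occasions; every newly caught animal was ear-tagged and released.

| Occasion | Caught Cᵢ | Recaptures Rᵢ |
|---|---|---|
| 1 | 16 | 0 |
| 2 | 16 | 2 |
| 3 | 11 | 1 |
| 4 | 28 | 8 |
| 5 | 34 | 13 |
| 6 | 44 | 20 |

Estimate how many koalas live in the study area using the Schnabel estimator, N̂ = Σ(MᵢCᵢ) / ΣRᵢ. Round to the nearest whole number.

Marked at large before each occasion: Mᵢ = Σⱼ<ᵢ (Cⱼ − Rⱼ) → M1=0, M2=16, M3=30, M4=40, M5=60, M6=81
Σ MᵢCᵢ = 0·16 + 16·16 + 30·11 + 40·28 + 60·34 + 81·44 = 0 + 256 + 330 + 1120 + 2040 + 3564 = 7310
Σ Rᵢ = 0 + 2 + 1 + 8 + 13 + 20 = 44
N̂ = 7310 / 44 ≈ 166.1 → 166

N ≈ 166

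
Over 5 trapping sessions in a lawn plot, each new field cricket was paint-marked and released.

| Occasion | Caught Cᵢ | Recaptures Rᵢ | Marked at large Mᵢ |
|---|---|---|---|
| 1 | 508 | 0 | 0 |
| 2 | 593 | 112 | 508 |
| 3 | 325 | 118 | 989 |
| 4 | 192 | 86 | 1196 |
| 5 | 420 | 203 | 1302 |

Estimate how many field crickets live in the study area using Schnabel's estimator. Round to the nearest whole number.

Σ MᵢCᵢ = 0·508 + 508·593 + 989·325 + 1196·192 + 1302·420 = 0 + 301244 + 321425 + 229632 + 546840 = 1399141
Σ Rᵢ = 0 + 112 + 118 + 86 + 203 = 519
N̂ = 1399141 / 519 ≈ 2695.8 → 2696

N ≈ 2696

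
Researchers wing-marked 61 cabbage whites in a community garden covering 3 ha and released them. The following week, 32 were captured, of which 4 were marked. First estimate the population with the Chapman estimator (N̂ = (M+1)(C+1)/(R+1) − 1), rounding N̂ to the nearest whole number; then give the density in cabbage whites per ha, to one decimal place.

N̂ = 62·33/5 − 1 = 2046/5 − 1 ≈ 408.2 → 408
Density = N̂ / area = 408 / 3 = 136.0 per ha

density ≈ 136.0 cabbage whites per ha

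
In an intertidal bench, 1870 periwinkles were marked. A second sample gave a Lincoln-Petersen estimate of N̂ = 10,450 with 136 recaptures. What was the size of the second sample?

C = 760

From N = M·C/R: C = N·R / M = 10450·136 / 1870 = 1421200 / 1870 = 760.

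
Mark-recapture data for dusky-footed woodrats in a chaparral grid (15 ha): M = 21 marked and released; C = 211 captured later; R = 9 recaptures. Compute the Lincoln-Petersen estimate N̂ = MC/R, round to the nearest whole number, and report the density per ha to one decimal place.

density ≈ 32.8 dusky-footed woodrats per ha

N̂ = 21·211/9 = 4431/9 ≈ 492.3 → 492
Density = N̂ / area = 492 / 15 ≈ 32.80 → 32.8 per ha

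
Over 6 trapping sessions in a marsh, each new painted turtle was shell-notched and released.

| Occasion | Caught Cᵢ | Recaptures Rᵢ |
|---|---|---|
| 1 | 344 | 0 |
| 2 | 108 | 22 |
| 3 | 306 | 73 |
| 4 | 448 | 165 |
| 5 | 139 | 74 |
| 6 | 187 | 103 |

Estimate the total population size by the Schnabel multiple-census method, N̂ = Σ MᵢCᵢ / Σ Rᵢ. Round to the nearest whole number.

N ≈ 1799

Marked at large before each occasion: Mᵢ = Σⱼ<ᵢ (Cⱼ − Rⱼ) → M1=0, M2=344, M3=430, M4=663, M5=946, M6=1011
Σ MᵢCᵢ = 0·344 + 344·108 + 430·306 + 663·448 + 946·139 + 1011·187 = 0 + 37152 + 131580 + 297024 + 131494 + 189057 = 786307
Σ Rᵢ = 0 + 22 + 73 + 165 + 74 + 103 = 437
N̂ = 786307 / 437 ≈ 1799.3 → 1799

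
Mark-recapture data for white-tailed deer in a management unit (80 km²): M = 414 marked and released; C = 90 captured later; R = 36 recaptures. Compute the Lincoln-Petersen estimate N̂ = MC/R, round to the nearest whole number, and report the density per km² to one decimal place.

N̂ = 414·90/36 = 37260/36 = 1035
Density = N̂ / area = 1035 / 80 ≈ 12.94 → 12.9 per km²

density ≈ 12.9 white-tailed deer per km²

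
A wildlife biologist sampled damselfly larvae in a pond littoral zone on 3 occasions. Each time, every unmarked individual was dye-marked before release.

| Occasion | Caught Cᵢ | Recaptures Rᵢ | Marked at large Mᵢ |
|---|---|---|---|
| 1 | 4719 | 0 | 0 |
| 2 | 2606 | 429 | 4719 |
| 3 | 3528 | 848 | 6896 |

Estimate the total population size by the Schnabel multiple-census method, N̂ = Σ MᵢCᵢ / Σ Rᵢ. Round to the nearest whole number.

N ≈ 28,682

Σ MᵢCᵢ = 0·4719 + 4719·2606 + 6896·3528 = 0 + 12297714 + 24329088 = 36626802
Σ Rᵢ = 0 + 429 + 848 = 1277
N̂ = 36626802 / 1277 ≈ 28681.9 → 28682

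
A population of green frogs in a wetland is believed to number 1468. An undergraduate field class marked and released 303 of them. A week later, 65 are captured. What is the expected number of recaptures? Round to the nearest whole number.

expected recaptures ≈ 13

Expected recaptures E[R] = M·C / N.
E[R] = 303 × 65 / 1468 = 19695 / 1468 ≈ 13.4 → 13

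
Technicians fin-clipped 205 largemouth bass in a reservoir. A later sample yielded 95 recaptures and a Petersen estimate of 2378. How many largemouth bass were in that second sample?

C = 1102

From N = M·C/R: C = N·R / M = 2378·95 / 205 = 225910 / 205 = 1102.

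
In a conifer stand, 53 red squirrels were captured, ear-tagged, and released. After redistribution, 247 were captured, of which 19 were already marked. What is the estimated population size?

N = 689

Lincoln-Petersen assumes M/N = R/C, so N = M·C / R.
N = (53 × 247) / 19 = 13091 / 19 = 689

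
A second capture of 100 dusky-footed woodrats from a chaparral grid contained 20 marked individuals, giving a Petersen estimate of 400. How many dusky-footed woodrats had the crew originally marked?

M = 80

From N = M·C/R: M = N·R / C = 400·20 / 100 = 8000 / 100 = 80.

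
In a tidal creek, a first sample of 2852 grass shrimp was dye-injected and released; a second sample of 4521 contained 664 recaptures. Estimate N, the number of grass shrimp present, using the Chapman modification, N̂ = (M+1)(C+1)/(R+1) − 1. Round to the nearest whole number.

N̂ = (2852+1)(4521+1)/(664+1) − 1 = 2853·4522/665 − 1
= 12901266/665 − 1 ≈ 19400.4 − 1 ≈ 19399.4 → 19399

N ≈ 19,399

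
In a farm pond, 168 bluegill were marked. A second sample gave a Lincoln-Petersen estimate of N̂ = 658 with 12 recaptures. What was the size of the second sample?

From N = M·C/R: C = N·R / M = 658·12 / 168 = 7896 / 168 = 47.

C = 47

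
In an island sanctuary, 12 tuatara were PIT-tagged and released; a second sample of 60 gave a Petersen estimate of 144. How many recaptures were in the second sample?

From N = M·C/R: R = M·C / N = 12·60 / 144 = 720 / 144 = 5.

R = 5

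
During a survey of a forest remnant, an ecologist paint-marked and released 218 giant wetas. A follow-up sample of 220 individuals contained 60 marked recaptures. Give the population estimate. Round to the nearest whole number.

N ≈ 799

The marked fraction in the recapture sample should equal the marked fraction in the population: 60/220 = 218/N.
N = (218 × 220) / 60 = 47960 / 60 ≈ 799.3 → 799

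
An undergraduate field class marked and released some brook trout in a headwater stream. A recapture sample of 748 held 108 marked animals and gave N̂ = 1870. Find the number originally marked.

M = 270

From N = M·C/R: M = N·R / C = 1870·108 / 748 = 201960 / 748 = 270.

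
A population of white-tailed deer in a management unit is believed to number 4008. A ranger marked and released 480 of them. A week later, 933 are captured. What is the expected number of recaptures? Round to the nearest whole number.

expected recaptures ≈ 112

Expected recaptures E[R] = M·C / N.
E[R] = 480 × 933 / 4008 = 447840 / 4008 ≈ 111.7 → 112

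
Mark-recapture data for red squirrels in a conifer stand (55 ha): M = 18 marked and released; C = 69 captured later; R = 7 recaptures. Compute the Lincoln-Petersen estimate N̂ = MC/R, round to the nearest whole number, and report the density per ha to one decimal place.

density ≈ 3.2 red squirrels per ha

N̂ = 18·69/7 = 1242/7 ≈ 177.4 → 177
Density = N̂ / area = 177 / 55 ≈ 3.22 → 3.2 per ha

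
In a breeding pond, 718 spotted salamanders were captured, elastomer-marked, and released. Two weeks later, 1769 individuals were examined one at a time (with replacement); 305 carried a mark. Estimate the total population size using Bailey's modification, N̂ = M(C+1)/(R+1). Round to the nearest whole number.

N̂ = 718·(1769+1)/(305+1) = 718·1770/306 = 1270860/306 ≈ 4153.1 → 4153

N ≈ 4153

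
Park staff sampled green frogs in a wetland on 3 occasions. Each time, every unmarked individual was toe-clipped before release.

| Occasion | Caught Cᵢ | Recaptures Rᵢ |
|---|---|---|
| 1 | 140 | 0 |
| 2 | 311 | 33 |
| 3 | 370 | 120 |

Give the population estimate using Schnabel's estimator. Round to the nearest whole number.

N ≈ 1295

Marked at large before each occasion: Mᵢ = Σⱼ<ᵢ (Cⱼ − Rⱼ) → M1=0, M2=140, M3=418
Σ MᵢCᵢ = 0·140 + 140·311 + 418·370 = 0 + 43540 + 154660 = 198200
Σ Rᵢ = 0 + 33 + 120 = 153
N̂ = 198200 / 153 ≈ 1295.4 → 1295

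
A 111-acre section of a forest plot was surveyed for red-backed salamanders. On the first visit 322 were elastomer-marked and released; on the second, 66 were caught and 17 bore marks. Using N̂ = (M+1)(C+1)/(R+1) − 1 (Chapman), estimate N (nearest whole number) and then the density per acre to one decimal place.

density ≈ 10.8 red-backed salamanders per acre

N̂ = 323·67/18 − 1 = 21641/18 − 1 ≈ 1201.3 → 1201
Density = N̂ / area = 1201 / 111 ≈ 10.82 → 10.8 per acre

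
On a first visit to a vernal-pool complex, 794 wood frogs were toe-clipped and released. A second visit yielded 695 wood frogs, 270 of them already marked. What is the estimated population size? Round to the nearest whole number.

The marked fraction in the recapture sample should equal the marked fraction in the population: 270/695 = 794/N.
N = (794 × 695) / 270 = 551830 / 270 ≈ 2043.8 → 2044

N ≈ 2044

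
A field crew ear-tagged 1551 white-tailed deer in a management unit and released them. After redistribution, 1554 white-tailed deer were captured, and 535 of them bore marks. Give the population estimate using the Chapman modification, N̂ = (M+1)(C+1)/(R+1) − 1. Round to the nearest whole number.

N ≈ 4502

N̂ = (1551+1)(1554+1)/(535+1) − 1 = 1552·1555/536 − 1
= 2413360/536 − 1 ≈ 4502.5 − 1 ≈ 4501.5 → 4502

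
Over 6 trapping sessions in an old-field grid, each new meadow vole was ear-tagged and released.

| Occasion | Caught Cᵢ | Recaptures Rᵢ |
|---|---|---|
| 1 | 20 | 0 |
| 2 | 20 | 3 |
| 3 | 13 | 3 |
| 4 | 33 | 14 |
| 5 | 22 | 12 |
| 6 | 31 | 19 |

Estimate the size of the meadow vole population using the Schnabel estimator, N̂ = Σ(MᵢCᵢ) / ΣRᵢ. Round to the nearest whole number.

N ≈ 122

Marked at large before each occasion: Mᵢ = Σⱼ<ᵢ (Cⱼ − Rⱼ) → M1=0, M2=20, M3=37, M4=47, M5=66, M6=76
Σ MᵢCᵢ = 0·20 + 20·20 + 37·13 + 47·33 + 66·22 + 76·31 = 0 + 400 + 481 + 1551 + 1452 + 2356 = 6240
Σ Rᵢ = 0 + 3 + 3 + 14 + 12 + 19 = 51
N̂ = 6240 / 51 ≈ 122.4 → 122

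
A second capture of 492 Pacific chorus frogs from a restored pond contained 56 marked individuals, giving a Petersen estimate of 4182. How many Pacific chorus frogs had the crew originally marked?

M = 476

From N = M·C/R: M = N·R / C = 4182·56 / 492 = 234192 / 492 = 476.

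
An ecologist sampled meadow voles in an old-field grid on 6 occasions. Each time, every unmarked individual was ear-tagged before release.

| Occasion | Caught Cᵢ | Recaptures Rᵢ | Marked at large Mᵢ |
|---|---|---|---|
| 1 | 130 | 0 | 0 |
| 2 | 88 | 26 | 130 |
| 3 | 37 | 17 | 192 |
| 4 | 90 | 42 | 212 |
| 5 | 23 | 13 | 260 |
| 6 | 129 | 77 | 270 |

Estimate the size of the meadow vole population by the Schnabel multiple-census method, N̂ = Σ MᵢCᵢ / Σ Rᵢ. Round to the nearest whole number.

N ≈ 448

Σ MᵢCᵢ = 0·130 + 130·88 + 192·37 + 212·90 + 260·23 + 270·129 = 0 + 11440 + 7104 + 19080 + 5980 + 34830 = 78434
Σ Rᵢ = 0 + 26 + 17 + 42 + 13 + 77 = 175
N̂ = 78434 / 175 ≈ 448.2 → 448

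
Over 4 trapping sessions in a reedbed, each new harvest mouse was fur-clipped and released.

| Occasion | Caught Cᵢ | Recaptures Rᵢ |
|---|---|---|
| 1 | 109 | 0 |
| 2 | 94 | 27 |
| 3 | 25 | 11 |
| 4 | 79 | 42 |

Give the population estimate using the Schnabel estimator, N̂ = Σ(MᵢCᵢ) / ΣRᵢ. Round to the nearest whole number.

Marked at large before each occasion: Mᵢ = Σⱼ<ᵢ (Cⱼ − Rⱼ) → M1=0, M2=109, M3=176, M4=190
Σ MᵢCᵢ = 0·109 + 109·94 + 176·25 + 190·79 = 0 + 10246 + 4400 + 15010 = 29656
Σ Rᵢ = 0 + 27 + 11 + 42 = 80
N̂ = 29656 / 80 ≈ 370.7 → 371

N ≈ 371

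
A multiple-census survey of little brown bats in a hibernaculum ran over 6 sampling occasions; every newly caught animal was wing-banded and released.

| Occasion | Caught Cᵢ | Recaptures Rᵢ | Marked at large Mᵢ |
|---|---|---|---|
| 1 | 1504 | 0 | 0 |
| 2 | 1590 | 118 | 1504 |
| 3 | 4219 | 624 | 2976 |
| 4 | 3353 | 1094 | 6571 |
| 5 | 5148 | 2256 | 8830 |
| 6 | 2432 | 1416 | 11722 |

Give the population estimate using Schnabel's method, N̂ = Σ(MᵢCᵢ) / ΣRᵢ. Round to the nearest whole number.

N ≈ 20,142

Σ MᵢCᵢ = 0·1504 + 1504·1590 + 2976·4219 + 6571·3353 + 8830·5148 + 11722·2432 = 0 + 2391360 + 12555744 + 22032563 + 45456840 + 28507904 = 110944411
Σ Rᵢ = 0 + 118 + 624 + 1094 + 2256 + 1416 = 5508
N̂ = 110944411 / 5508 ≈ 20142.4 → 20142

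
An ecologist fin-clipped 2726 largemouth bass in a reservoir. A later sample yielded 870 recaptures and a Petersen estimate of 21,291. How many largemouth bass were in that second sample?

C = 6795

From N = M·C/R: C = N·R / M = 21291·870 / 2726 = 18523170 / 2726 = 6795.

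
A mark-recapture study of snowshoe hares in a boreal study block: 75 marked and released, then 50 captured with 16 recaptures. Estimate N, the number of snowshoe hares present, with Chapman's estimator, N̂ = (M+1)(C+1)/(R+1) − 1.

N̂ = (75+1)(50+1)/(16+1) − 1 = 76·51/17 − 1
= 3876/17 − 1 = 228 − 1 = 227

N = 227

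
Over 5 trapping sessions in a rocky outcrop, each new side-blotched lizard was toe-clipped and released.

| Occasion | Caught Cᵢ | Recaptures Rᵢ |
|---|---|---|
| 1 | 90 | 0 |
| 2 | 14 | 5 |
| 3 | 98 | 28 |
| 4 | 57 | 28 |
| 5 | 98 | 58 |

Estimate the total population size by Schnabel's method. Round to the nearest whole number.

N ≈ 336

Marked at large before each occasion: Mᵢ = Σⱼ<ᵢ (Cⱼ − Rⱼ) → M1=0, M2=90, M3=99, M4=169, M5=198
Σ MᵢCᵢ = 0·90 + 90·14 + 99·98 + 169·57 + 198·98 = 0 + 1260 + 9702 + 9633 + 19404 = 39999
Σ Rᵢ = 0 + 5 + 28 + 28 + 58 = 119
N̂ = 39999 / 119 ≈ 336.1 → 336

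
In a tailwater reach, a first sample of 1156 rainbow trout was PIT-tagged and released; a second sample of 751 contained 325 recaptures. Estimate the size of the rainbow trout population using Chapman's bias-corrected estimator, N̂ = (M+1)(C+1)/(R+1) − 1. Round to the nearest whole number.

N̂ = (1156+1)(751+1)/(325+1) − 1 = 1157·752/326 − 1
= 870064/326 − 1 ≈ 2668.9 − 1 ≈ 2667.9 → 2668

N ≈ 2668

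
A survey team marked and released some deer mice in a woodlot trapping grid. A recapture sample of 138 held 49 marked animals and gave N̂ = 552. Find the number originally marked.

M = 196

From N = M·C/R: M = N·R / C = 552·49 / 138 = 27048 / 138 = 196.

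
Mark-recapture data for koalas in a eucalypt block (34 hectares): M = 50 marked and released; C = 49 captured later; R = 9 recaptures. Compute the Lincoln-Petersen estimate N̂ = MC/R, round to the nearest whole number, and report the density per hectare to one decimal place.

density ≈ 8.0 koalas per hectare

N̂ = 50·49/9 = 2450/9 ≈ 272.2 → 272
Density = N̂ / area = 272 / 34 = 8.0 per hectare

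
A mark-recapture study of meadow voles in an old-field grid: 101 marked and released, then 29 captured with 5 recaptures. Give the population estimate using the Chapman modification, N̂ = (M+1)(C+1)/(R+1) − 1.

N = 509

N̂ = (101+1)(29+1)/(5+1) − 1 = 102·30/6 − 1
= 3060/6 − 1 = 510 − 1 = 509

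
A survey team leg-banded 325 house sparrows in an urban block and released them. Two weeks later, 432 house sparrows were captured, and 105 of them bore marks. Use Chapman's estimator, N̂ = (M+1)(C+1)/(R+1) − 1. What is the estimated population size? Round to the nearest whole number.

N ≈ 1331

N̂ = (325+1)(432+1)/(105+1) − 1 = 326·433/106 − 1
= 141158/106 − 1 ≈ 1331.7 − 1 ≈ 1330.7 → 1331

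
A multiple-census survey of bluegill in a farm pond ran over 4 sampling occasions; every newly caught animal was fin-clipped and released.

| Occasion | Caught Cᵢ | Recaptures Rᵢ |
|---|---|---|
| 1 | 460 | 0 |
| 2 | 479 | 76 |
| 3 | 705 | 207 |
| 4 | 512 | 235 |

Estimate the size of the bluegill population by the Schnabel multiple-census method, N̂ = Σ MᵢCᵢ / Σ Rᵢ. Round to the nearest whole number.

Marked at large before each occasion: Mᵢ = Σⱼ<ᵢ (Cⱼ − Rⱼ) → M1=0, M2=460, M3=863, M4=1361
Σ MᵢCᵢ = 0·460 + 460·479 + 863·705 + 1361·512 = 0 + 220340 + 608415 + 696832 = 1525587
Σ Rᵢ = 0 + 76 + 207 + 235 = 518
N̂ = 1525587 / 518 ≈ 2945.1 → 2945

N ≈ 2945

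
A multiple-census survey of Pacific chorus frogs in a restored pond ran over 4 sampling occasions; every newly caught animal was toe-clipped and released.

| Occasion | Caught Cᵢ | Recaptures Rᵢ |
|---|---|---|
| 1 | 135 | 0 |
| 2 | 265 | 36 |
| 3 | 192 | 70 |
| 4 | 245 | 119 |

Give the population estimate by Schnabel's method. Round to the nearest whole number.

N ≈ 999

Marked at large before each occasion: Mᵢ = Σⱼ<ᵢ (Cⱼ − Rⱼ) → M1=0, M2=135, M3=364, M4=486
Σ MᵢCᵢ = 0·135 + 135·265 + 364·192 + 486·245 = 0 + 35775 + 69888 + 119070 = 224733
Σ Rᵢ = 0 + 36 + 70 + 119 = 225
N̂ = 224733 / 225 ≈ 998.8 → 999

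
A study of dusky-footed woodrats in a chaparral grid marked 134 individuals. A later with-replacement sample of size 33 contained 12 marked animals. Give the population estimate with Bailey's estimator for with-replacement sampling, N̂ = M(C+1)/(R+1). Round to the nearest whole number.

N̂ = 134·(33+1)/(12+1) = 134·34/13 = 4556/13 ≈ 350.46 → 350

N ≈ 350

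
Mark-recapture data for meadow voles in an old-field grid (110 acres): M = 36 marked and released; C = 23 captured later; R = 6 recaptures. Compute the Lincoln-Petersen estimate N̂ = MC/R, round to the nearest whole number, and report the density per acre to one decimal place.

N̂ = 36·23/6 = 828/6 = 138
Density = N̂ / area = 138 / 110 ≈ 1.25 → 1.3 per acre

density ≈ 1.3 meadow voles per acre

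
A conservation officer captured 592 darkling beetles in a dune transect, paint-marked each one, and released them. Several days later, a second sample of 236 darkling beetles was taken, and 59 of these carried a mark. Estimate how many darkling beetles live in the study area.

N = (592 × 236) / 59 = 139712 / 59 = 2368

N = 2368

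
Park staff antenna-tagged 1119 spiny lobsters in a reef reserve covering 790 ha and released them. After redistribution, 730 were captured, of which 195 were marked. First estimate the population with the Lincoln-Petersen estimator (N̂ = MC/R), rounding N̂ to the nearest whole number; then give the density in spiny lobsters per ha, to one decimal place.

density ≈ 5.3 spiny lobsters per ha

N̂ = 1119·730/195 = 816870/195 ≈ 4189.1 → 4189
Density = N̂ / area = 4189 / 790 ≈ 5.30 → 5.3 per ha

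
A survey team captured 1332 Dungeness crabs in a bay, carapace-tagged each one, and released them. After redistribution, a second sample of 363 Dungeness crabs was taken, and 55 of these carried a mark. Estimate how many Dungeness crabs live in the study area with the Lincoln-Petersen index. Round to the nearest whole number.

N = (1332 × 363) / 55 = 483516 / 55 ≈ 8791.2 → 8791

N ≈ 8791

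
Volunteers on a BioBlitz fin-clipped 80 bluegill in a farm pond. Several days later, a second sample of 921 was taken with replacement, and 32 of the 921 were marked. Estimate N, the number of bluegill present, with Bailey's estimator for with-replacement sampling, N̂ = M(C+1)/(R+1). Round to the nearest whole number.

N ≈ 2235

N̂ = 80·(921+1)/(32+1) = 80·922/33 = 73760/33 ≈ 2235.2 → 2235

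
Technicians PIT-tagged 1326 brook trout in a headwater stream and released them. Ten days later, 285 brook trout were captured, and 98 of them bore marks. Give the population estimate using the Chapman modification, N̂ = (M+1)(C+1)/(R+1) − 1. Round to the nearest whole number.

N ≈ 3833

N̂ = (1326+1)(285+1)/(98+1) − 1 = 1327·286/99 − 1
= 379522/99 − 1 ≈ 3833.6 − 1 ≈ 3832.6 → 3833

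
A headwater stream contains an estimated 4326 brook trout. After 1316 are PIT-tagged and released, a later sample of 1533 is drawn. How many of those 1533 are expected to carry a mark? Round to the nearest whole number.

Expected recaptures E[R] = M·C / N.
E[R] = 1316 × 1533 / 4326 = 2017428 / 4326 ≈ 466.3 → 466

expected recaptures ≈ 466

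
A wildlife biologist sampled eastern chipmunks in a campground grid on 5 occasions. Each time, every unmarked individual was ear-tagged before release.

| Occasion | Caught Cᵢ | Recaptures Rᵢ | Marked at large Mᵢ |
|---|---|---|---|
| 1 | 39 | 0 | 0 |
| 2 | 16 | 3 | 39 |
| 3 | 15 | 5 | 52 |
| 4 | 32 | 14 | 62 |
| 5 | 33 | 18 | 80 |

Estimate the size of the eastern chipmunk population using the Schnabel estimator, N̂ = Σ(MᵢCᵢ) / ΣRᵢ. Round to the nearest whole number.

N ≈ 151

Σ MᵢCᵢ = 0·39 + 39·16 + 52·15 + 62·32 + 80·33 = 0 + 624 + 780 + 1984 + 2640 = 6028
Σ Rᵢ = 0 + 3 + 5 + 14 + 18 = 40
N̂ = 6028 / 40 ≈ 150.7 → 151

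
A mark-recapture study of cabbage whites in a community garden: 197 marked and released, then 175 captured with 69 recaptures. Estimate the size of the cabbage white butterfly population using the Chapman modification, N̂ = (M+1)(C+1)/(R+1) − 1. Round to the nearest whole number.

N̂ = (197+1)(175+1)/(69+1) − 1 = 198·176/70 − 1
= 34848/70 − 1 ≈ 497.8 − 1 ≈ 496.8 → 497

N ≈ 497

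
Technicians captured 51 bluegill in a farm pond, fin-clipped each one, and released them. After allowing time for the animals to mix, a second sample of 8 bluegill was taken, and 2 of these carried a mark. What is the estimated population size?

N = (51 × 8) / 2 = 408 / 2 = 204

N = 204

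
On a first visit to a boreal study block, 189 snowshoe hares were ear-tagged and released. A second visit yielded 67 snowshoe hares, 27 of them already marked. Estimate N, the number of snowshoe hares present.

N = (189 × 67) / 27 = 12663 / 27 = 469

N = 469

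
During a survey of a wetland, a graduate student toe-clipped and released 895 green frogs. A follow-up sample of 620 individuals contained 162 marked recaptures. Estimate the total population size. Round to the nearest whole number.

N ≈ 3425

N = (895 × 620) / 162 = 554900 / 162 ≈ 3425.3 → 3425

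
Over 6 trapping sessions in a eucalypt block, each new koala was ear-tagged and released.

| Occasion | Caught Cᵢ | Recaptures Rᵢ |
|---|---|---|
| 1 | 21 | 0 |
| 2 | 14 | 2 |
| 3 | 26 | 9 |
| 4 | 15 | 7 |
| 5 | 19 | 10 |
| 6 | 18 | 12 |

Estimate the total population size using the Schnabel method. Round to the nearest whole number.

N ≈ 105

Marked at large before each occasion: Mᵢ = Σⱼ<ᵢ (Cⱼ − Rⱼ) → M1=0, M2=21, M3=33, M4=50, M5=58, M6=67
Σ MᵢCᵢ = 0·21 + 21·14 + 33·26 + 50·15 + 58·19 + 67·18 = 0 + 294 + 858 + 750 + 1102 + 1206 = 4210
Σ Rᵢ = 0 + 2 + 9 + 7 + 10 + 12 = 40
N̂ = 4210 / 40 ≈ 105.2 → 105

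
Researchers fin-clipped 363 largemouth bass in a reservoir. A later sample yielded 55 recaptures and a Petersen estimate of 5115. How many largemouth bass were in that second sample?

C = 775

From N = M·C/R: C = N·R / M = 5115·55 / 363 = 281325 / 363 = 775.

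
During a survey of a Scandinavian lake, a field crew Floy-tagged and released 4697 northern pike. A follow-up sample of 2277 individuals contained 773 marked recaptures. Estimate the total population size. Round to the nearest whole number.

If marked individuals mix randomly, R/C ≈ M/N, giving N ≈ M·C/R.
N = (4697 × 2277) / 773 = 10695069 / 773 ≈ 13835.8 → 13836

N ≈ 13,836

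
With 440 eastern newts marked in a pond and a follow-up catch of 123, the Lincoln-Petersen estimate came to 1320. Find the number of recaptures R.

R = 41

From N = M·C/R: R = M·C / N = 440·123 / 1320 = 54120 / 1320 = 41.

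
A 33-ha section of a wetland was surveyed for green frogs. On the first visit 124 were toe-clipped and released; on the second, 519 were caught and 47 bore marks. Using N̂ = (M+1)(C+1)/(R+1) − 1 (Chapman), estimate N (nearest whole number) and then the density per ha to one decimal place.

density ≈ 41.0 green frogs per ha

N̂ = 125·520/48 − 1 = 65000/48 − 1 ≈ 1353.2 → 1353
Density = N̂ / area = 1353 / 33 = 41.0 per ha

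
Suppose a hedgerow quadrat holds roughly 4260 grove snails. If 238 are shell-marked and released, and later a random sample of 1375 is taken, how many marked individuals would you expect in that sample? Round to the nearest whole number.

The marked fraction of the population is 238/4260, so in a sample of 1375 expect C·(M/N) marked.
E[R] = 238 × 1375 / 4260 = 327250 / 4260 ≈ 76.8 → 77

expected recaptures ≈ 77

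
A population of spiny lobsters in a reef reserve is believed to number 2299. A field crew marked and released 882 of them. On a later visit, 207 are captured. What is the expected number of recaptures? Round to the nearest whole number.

expected recaptures ≈ 79

The marked fraction of the population is 882/2299, so in a sample of 207 expect C·(M/N) marked.
E[R] = 882 × 207 / 2299 = 182574 / 2299 ≈ 79.4 → 79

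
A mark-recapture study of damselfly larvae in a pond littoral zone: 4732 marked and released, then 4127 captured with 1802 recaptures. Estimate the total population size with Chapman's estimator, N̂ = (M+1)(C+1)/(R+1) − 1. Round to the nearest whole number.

N ≈ 10,835

N̂ = (4732+1)(4127+1)/(1802+1) − 1 = 4733·4128/1803 − 1
= 19537824/1803 − 1 ≈ 10836.3 − 1 ≈ 10835.3 → 10835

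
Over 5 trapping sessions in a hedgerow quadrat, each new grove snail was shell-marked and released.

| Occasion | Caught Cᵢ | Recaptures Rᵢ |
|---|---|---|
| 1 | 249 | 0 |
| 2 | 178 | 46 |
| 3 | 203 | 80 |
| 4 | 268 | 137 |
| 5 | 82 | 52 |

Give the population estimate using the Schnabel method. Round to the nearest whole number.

Marked at large before each occasion: Mᵢ = Σⱼ<ᵢ (Cⱼ − Rⱼ) → M1=0, M2=249, M3=381, M4=504, M5=635
Σ MᵢCᵢ = 0·249 + 249·178 + 381·203 + 504·268 + 635·82 = 0 + 44322 + 77343 + 135072 + 52070 = 308807
Σ Rᵢ = 0 + 46 + 80 + 137 + 52 = 315
N̂ = 308807 / 315 ≈ 980.3 → 980

N ≈ 980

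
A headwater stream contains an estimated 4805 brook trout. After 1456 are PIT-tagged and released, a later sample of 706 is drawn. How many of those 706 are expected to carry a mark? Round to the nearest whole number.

expected recaptures ≈ 214

The marked fraction of the population is 1456/4805, so in a sample of 706 expect C·(M/N) marked.
E[R] = 1456 × 706 / 4805 = 1027936 / 4805 ≈ 213.9 → 214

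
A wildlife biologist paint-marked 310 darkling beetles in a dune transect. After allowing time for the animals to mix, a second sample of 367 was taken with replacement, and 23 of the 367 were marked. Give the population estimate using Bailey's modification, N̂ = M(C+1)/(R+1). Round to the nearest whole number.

N ≈ 4753

N̂ = 310·(367+1)/(23+1) = 310·368/24 = 114080/24 ≈ 4753.3 → 4753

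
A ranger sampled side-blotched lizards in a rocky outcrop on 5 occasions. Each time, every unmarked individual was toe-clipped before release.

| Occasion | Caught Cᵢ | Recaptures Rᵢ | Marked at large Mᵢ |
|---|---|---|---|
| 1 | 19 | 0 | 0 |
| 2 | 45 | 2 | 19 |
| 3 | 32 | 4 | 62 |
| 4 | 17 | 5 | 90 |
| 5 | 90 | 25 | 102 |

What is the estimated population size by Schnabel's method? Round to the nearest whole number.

N ≈ 376

Σ MᵢCᵢ = 0·19 + 19·45 + 62·32 + 90·17 + 102·90 = 0 + 855 + 1984 + 1530 + 9180 = 13549
Σ Rᵢ = 0 + 2 + 4 + 5 + 25 = 36
N̂ = 13549 / 36 ≈ 376.4 → 376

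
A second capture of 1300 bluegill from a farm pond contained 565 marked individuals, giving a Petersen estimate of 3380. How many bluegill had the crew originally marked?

M = 1469

From N = M·C/R: M = N·R / C = 3380·565 / 1300 = 1909700 / 1300 = 1469.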